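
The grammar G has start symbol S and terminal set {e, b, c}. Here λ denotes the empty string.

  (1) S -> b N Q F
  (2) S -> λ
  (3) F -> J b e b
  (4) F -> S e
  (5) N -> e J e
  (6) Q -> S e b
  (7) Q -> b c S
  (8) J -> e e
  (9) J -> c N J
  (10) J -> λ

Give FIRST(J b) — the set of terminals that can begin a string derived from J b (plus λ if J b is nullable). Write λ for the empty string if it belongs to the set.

FIRST(S): from S->b N Q F we get {b}; from S->λ we get {λ}. So FIRST(S) = {λ, b}.
FIRST(N): from N->e J e we get {e}. So FIRST(N) = {e}.
FIRST(J): from J->e e we get {e}; from J->c N J we get {c}; from J->λ we get {λ}. So FIRST(J) = {λ, c, e}.
FIRST(F): from F->J b e b we get {b, c, e}; from F->S e we get {b, e}. So FIRST(F) = {b, c, e}.
FIRST(Q): from Q->S e b we get {b, e}; from Q->b c S we get {b}. So FIRST(Q) = {b, e}.
FIRST(J b): take FIRST of each symbol in turn, carrying on past any symbol whose FIRST contains λ; result {b, c, e}.

{b, c, e}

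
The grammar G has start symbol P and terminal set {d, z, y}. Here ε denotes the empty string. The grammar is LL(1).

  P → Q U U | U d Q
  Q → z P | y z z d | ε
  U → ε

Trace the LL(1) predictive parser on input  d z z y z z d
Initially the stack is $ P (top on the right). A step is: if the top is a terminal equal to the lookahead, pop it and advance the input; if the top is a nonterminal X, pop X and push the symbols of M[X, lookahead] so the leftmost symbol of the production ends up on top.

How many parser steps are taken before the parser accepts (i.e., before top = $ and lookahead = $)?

18

      Stack              Input            Action
   1  $ P                d z z y z z d $  expand P → U d Q
   2  $ Q d U            d z z y z z d $  expand U → ε
   3  $ Q d              d z z y z z d $  match d
   4  $ Q                z z y z z d $    expand Q → z P
   5  $ P z              z z y z z d $    match z
   6  $ P                z y z z d $      expand P → Q U U
   7  $ U U Q            z y z z d $      expand Q → z P
   8  $ U U P z          z y z z d $      match z
   9  $ U U P            y z z d $        expand P → Q U U
  10  $ U U U U Q        y z z d $        expand Q → y z z d
  11  $ U U U U d z z y  y z z d $        match y
  12  $ U U U U d z z    z z d $          match z
  13  $ U U U U d z      z d $            match z
  14  $ U U U U d        d $              match d
  15  $ U U U U          $                expand U → ε
  16  $ U U U            $                expand U → ε
  17  $ U U              $                expand U → ε
  18  $ U                $                expand U → ε
Accept reached after 18 steps.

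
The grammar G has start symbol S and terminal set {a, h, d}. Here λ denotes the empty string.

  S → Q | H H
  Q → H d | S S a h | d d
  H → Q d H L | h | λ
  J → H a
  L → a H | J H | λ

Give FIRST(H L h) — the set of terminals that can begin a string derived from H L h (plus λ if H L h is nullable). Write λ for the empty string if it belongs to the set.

FIRST(S) = {λ, a, d, h}  (via Q, H H)
FIRST(Q) = {a, d, h}  (via H d, S S a h)
FIRST(H) = {λ, a, d, h}  (via Q d H L)
FIRST(J) = {a, d, h}  (via H a)
FIRST(L) = {λ, a, d, h}  (via J H)
FIRST(H L h): take FIRST of each symbol in turn, carrying on past any symbol whose FIRST contains λ; result {a, d, h}.

{a, d, h}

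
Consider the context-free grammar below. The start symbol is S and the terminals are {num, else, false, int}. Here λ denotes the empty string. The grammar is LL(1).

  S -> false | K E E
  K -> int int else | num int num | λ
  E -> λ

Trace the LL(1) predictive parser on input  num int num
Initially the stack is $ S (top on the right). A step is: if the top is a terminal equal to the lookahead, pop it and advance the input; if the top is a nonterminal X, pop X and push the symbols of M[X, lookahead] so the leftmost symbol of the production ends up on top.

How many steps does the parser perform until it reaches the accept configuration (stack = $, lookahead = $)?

7

     Stack              Input          Action
  1  $ S                num int num $  expand S -> K E E
  2  $ E E K            num int num $  expand K -> num int num
  3  $ E E num int num  num int num $  match num
  4  $ E E num int      int num $      match int
  5  $ E E num          num $          match num
  6  $ E E              $              expand E -> λ
  7  $ E                $              expand E -> λ
Accept reached after 7 steps.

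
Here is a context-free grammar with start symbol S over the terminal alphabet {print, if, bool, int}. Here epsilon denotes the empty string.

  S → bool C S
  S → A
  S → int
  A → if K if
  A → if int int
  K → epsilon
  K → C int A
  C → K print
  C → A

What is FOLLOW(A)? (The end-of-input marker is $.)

{$, bool, if, int, print}

FIRST(A) = {if}
FIRST(S) = {bool, if, int}  (via A)
FIRST(K) = {epsilon, if, print}  (via C int A)
FIRST(C) = {if, print}  (via K print, A)
FOLLOW(S) includes $ since S is the start symbol.
FOLLOW(S): in S→bool C S, the suffix after S is empty (adds nothing new). Thus FOLLOW(S) = {$}.
FOLLOW(K): in A→if K if, K is followed by if with FIRST {if}; in C→K print, K is followed by print with FIRST {print}. Thus FOLLOW(K) = {if, print}.
FOLLOW(C): in S→bool C S, C is followed by S with FIRST {bool, if, int}; in K→C int A, C is followed by int A with FIRST {int}. Thus FOLLOW(C) = {bool, if, int}.
FOLLOW(A): in S→A, the suffix after A is empty, so FOLLOW(A) ⊇ FOLLOW(S) = {$}; in K→C int A, the suffix after A is empty, so FOLLOW(A) ⊇ FOLLOW(K) = {if, print}; in C→A, the suffix after A is empty, so FOLLOW(A) ⊇ FOLLOW(C) = {bool, if, int}. Thus FOLLOW(A) = {$, bool, if, int, print}.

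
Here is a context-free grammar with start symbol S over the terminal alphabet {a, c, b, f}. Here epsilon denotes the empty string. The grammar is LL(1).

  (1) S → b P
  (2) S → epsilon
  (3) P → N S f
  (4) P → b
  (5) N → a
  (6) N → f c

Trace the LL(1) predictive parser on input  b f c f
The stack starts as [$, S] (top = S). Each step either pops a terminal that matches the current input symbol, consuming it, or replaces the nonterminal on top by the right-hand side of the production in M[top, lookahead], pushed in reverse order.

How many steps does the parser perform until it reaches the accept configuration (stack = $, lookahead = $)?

8

step 1: stack=$ S  input=b f c f $  — expand S → b P
step 2: stack=$ P b  input=b f c f $  — match b
step 3: stack=$ P  input=f c f $  — expand P → N S f
step 4: stack=$ f S N  input=f c f $  — expand N → f c
step 5: stack=$ f S c f  input=f c f $  — match f
step 6: stack=$ f S c  input=c f $  — match c
step 7: stack=$ f S  input=f $  — expand S → epsilon
step 8: stack=$ f  input=f $  — match f
Accept reached after 8 steps.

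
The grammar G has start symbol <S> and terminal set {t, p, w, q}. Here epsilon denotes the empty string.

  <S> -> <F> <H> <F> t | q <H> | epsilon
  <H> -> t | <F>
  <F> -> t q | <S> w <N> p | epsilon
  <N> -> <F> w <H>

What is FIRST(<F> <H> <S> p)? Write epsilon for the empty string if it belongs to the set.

FIRST(<S>) = {epsilon, q, t, w}  (via <F> <H> <F> t)
FIRST(<F>) = {epsilon, q, t, w}  (via <S> w <N> p)
FIRST(<H>) = {epsilon, q, t, w}  (via <F>)
FIRST(<N>) = {q, t, w}  (via <F> w <H>)
FIRST(<F> <H> <S> p): take FIRST of each symbol in turn, carrying on past any symbol whose FIRST contains epsilon; result {p, q, t, w}.

{p, q, t, w}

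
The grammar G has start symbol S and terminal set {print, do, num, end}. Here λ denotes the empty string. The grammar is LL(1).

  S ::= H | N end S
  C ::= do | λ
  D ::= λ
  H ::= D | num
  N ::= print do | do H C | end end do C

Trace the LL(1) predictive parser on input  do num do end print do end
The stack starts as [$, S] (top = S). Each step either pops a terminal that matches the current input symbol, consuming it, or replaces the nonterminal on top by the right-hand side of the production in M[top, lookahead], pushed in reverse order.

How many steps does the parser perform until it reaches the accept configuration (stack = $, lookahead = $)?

      Stack             Input                         Action
   1  $ S               do num do end print do end $  expand S ::= N end S
   2  $ S end N         do num do end print do end $  expand N ::= do H C
   3  $ S end C H do    do num do end print do end $  match do
   4  $ S end C H       num do end print do end $     expand H ::= num
   5  $ S end C num     num do end print do end $     match num
   6  $ S end C         do end print do end $         expand C ::= do
   7  $ S end do        do end print do end $         match do
   8  $ S end           end print do end $            match end
   9  $ S               print do end $                expand S ::= N end S
  10  $ S end N         print do end $                expand N ::= print do
  11  $ S end do print  print do end $                match print
  12  $ S end do        do end $                      match do
  13  $ S end           end $                         match end
  14  $ S               $                             expand S ::= H
  15  $ H               $                             expand H ::= D
  16  $ D               $                             expand D ::= λ
Accept reached after 16 steps.

16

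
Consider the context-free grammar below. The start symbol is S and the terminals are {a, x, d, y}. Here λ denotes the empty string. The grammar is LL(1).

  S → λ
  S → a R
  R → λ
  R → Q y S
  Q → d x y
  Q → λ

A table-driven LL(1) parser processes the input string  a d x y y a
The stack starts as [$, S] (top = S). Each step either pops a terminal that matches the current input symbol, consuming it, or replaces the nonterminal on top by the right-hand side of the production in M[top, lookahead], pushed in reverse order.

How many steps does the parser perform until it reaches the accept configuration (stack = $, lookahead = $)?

      Stack        Input          Action
   1  $ S          a d x y y a $  expand S → a R
   2  $ R a        a d x y y a $  match a
   3  $ R          d x y y a $    expand R → Q y S
   4  $ S y Q      d x y y a $    expand Q → d x y
   5  $ S y y x d  d x y y a $    match d
   6  $ S y y x    x y y a $      match x
   7  $ S y y      y y a $        match y
   8  $ S y        y a $          match y
   9  $ S          a $            expand S → a R
  10  $ R a        a $            match a
  11  $ R          $              expand R → λ
Accept reached after 11 steps.

11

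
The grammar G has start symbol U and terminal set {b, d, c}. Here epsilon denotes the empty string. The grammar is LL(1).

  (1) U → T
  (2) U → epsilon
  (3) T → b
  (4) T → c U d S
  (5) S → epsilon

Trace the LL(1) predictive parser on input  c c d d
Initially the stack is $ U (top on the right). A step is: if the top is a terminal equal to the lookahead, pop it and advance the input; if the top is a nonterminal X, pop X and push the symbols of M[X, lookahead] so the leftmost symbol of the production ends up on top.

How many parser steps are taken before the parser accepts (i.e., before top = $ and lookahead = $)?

11

step 1: stack=$ U  input=c c d d $  — expand U → T
step 2: stack=$ T  input=c c d d $  — expand T → c U d S
step 3: stack=$ S d U c  input=c c d d $  — match c
step 4: stack=$ S d U  input=c d d $  — expand U → T
step 5: stack=$ S d T  input=c d d $  — expand T → c U d S
step 6: stack=$ S d S d U c  input=c d d $  — match c
step 7: stack=$ S d S d U  input=d d $  — expand U → epsilon
step 8: stack=$ S d S d  input=d d $  — match d
step 9: stack=$ S d S  input=d $  — expand S → epsilon
step 10: stack=$ S d  input=d $  — match d
step 11: stack=$ S  input=$  — expand S → epsilon
Accept reached after 11 steps.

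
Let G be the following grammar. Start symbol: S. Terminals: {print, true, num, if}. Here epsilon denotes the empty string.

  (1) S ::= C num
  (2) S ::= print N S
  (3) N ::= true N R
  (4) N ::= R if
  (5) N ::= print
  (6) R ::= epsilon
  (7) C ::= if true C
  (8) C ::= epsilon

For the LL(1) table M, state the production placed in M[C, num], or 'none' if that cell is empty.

C ::= epsilon

FIRST(R) = {epsilon}
FIRST(C) = {epsilon, if}
FIRST(S) = {if, num, print}  (via C num)
FIRST(N) = {if, print, true}  (via R if)
FOLLOW(S) includes $ since S is the start symbol.
FOLLOW(C): in S::=C num, C is followed by num with FIRST {num}; in C::=if true C, the suffix after C is empty (adds nothing new). Thus FOLLOW(C) = {num}.
For C ::= if true C: FIRST(if true C) = {if}, so it goes in M[C, t] for t ∈ {if}.
For C ::= epsilon: FIRST(epsilon) = {epsilon}, so it goes in M[C, t] for t ∈ {}; since epsilon ∈ FIRST, also for every t ∈ FOLLOW(C) = {num}.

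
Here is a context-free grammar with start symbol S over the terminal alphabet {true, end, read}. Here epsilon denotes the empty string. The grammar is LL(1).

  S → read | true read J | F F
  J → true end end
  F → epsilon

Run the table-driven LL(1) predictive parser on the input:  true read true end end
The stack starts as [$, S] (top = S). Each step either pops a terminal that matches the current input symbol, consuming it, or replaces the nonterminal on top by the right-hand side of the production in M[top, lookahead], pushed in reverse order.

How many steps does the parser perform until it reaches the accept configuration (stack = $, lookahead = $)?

step 1: stack=$ S  input=true read true end end $  — expand S → true read J
step 2: stack=$ J read true  input=true read true end end $  — match true
step 3: stack=$ J read  input=read true end end $  — match read
step 4: stack=$ J  input=true end end $  — expand J → true end end
step 5: stack=$ end end true  input=true end end $  — match true
step 6: stack=$ end end  input=end end $  — match end
step 7: stack=$ end  input=end $  — match end
Accept reached after 7 steps.

7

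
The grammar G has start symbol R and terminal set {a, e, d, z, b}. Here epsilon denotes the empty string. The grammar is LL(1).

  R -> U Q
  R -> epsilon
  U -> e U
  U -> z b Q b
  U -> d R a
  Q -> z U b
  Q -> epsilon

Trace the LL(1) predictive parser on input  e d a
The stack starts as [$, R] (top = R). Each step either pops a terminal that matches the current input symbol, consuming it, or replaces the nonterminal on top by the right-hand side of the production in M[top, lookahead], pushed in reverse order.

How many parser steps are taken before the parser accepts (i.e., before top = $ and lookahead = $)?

8

     Stack      Input    Action
  1  $ R        e d a $  expand R -> U Q
  2  $ Q U      e d a $  expand U -> e U
  3  $ Q U e    e d a $  match e
  4  $ Q U      d a $    expand U -> d R a
  5  $ Q a R d  d a $    match d
  6  $ Q a R    a $      expand R -> epsilon
  7  $ Q a      a $      match a
  8  $ Q        $        expand Q -> epsilon
Accept reached after 8 steps.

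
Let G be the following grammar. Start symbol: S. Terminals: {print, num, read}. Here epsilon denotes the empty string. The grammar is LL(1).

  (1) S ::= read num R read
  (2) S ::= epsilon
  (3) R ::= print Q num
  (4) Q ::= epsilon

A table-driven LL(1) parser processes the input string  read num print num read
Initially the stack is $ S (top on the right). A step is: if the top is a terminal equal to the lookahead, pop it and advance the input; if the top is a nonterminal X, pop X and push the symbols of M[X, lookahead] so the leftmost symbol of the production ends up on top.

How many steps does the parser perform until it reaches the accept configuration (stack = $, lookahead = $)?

8

     Stack               Input                      Action
  1  $ S                 read num print num read $  expand S ::= read num R read
  2  $ read R num read   read num print num read $  match read
  3  $ read R num        num print num read $       match num
  4  $ read R            print num read $           expand R ::= print Q num
  5  $ read num Q print  print num read $           match print
  6  $ read num Q        num read $                 expand Q ::= epsilon
  7  $ read num          num read $                 match num
  8  $ read              read $                     match read
Accept reached after 8 steps.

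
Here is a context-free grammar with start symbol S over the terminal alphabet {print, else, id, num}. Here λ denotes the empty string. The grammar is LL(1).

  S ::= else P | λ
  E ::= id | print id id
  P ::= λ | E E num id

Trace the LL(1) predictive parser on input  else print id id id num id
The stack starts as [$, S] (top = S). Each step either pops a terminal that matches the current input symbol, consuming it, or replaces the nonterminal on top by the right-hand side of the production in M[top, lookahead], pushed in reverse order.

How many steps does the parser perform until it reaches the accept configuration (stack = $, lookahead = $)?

step 1: stack=$ S  input=else print id id id num id $  — expand S ::= else P
step 2: stack=$ P else  input=else print id id id num id $  — match else
step 3: stack=$ P  input=print id id id num id $  — expand P ::= E E num id
step 4: stack=$ id num E E  input=print id id id num id $  — expand E ::= print id id
step 5: stack=$ id num E id id print  input=print id id id num id $  — match print
step 6: stack=$ id num E id id  input=id id id num id $  — match id
step 7: stack=$ id num E id  input=id id num id $  — match id
step 8: stack=$ id num E  input=id num id $  — expand E ::= id
step 9: stack=$ id num id  input=id num id $  — match id
step 10: stack=$ id num  input=num id $  — match num
step 11: stack=$ id  input=id $  — match id
Accept reached after 11 steps.

11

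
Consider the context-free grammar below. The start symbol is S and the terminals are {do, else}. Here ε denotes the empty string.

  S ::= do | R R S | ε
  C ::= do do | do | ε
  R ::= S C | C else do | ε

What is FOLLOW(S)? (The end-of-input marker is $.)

FIRST(C): from C::=do do we get {do}; from C::=do we get {do}; from C::=ε we get {ε}. So FIRST(C) = {ε, do}.
FIRST(S): from S::=do we get {do}; from S::=R R S we get {ε, do, else}; from S::=ε we get {ε}. So FIRST(S) = {ε, do, else}.
FIRST(R): from R::=S C we get {ε, do, else}; from R::=C else do we get {do, else}; from R::=ε we get {ε}. So FIRST(R) = {ε, do, else}.
FOLLOW(S) includes $ since S is the start symbol.
FOLLOW(S): in S::=R R S, the suffix after S is empty (adds nothing new); in R::=S C, S is followed by C with FIRST {ε, do}; in R::=S C, the suffix after S is nullable, so FOLLOW(S) ⊇ FOLLOW(R) = {$, do, else}. Thus FOLLOW(S) = {$, do, else}.
FOLLOW(R): in S::=R R S (occurrence 1), R is followed by R S with FIRST {ε, do, else}; in S::=R R S (occurrence 1), the suffix after R is nullable, so FOLLOW(R) ⊇ FOLLOW(S) = {$, do, else}; in S::=R R S (occurrence 2), R is followed by S with FIRST {ε, do, else}; in S::=R R S (occurrence 2), the suffix after R is nullable, so FOLLOW(R) ⊇ FOLLOW(S) = {$, do, else}. Thus FOLLOW(R) = {$, do, else}.
FOLLOW(C): in R::=S C, the suffix after C is empty, so FOLLOW(C) ⊇ FOLLOW(R) = {$, do, else}; in R::=C else do, C is followed by else do with FIRST {else}. Thus FOLLOW(C) = {$, do, else}.

{$, do, else}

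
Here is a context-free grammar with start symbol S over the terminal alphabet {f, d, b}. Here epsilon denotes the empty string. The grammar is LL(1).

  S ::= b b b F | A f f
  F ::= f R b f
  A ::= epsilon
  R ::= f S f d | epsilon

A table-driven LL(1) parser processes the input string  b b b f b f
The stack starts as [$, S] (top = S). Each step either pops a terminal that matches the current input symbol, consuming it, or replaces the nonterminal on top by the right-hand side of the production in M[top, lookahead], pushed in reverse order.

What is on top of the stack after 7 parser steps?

     Stack      Input          Action
  1  $ S        b b b f b f $  expand S ::= b b b F
  2  $ F b b b  b b b f b f $  match b
  3  $ F b b    b b f b f $    match b
  4  $ F b      b f b f $      match b
  5  $ F        f b f $        expand F ::= f R b f
  6  $ f b R f  f b f $        match f
  7  $ f b R    b f $          expand R ::= epsilon
Stack after step 7: $ f b (top = b).

b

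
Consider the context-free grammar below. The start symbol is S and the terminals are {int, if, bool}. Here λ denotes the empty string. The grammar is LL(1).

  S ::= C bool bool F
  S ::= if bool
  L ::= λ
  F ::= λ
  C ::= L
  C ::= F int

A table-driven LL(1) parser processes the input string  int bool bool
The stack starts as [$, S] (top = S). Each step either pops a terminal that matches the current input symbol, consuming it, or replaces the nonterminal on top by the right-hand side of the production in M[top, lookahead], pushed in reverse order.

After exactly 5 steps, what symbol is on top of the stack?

bool

     Stack                Input            Action
  1  $ S                  int bool bool $  expand S ::= C bool bool F
  2  $ F bool bool C      int bool bool $  expand C ::= F int
  3  $ F bool bool int F  int bool bool $  expand F ::= λ
  4  $ F bool bool int    int bool bool $  match int
  5  $ F bool bool        bool bool $      match bool
Stack after step 5: $ F bool (top = bool).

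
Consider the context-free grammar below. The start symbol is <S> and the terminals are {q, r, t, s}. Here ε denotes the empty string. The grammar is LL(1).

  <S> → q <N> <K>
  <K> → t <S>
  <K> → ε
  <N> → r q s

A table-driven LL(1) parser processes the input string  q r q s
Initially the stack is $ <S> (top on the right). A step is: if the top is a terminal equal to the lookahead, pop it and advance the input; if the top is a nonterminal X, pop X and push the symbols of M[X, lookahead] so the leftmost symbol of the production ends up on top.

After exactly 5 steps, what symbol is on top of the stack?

s

step 1: stack=$ <S>  input=q r q s $  — expand <S> → q <N> <K>
step 2: stack=$ <K> <N> q  input=q r q s $  — match q
step 3: stack=$ <K> <N>  input=r q s $  — expand <N> → r q s
step 4: stack=$ <K> s q r  input=r q s $  — match r
step 5: stack=$ <K> s q  input=q s $  — match q
Stack after step 5: $ <K> s (top = s).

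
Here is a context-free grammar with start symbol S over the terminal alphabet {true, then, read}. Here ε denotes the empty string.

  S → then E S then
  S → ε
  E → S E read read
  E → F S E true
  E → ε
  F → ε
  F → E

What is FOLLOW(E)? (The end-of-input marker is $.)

{read, then, true}

FIRST(S) = {ε, then}
FIRST(E) = {ε, read, then, true}  (via S E read read, F S E true)
FIRST(F) = {ε, read, then, true}  (via E)
FOLLOW(S) includes $ since S is the start symbol.
FOLLOW(S): in S→then E S then, S is followed by then with FIRST {then}; in E→S E read read, S is followed by E read read with FIRST {read, then, true}; in E→F S E true, S is followed by E true with FIRST {read, then, true}. Thus FOLLOW(S) = {$, read, then, true}.
FOLLOW(F): in E→F S E true, F is followed by S E true with FIRST {read, then, true}. Thus FOLLOW(F) = {read, then, true}.
FOLLOW(E): in S→then E S then, E is followed by S then with FIRST {then}; in E→S E read read, E is followed by read read with FIRST {read}; in E→F S E true, E is followed by true with FIRST {true}; in F→E, the suffix after E is empty, so FOLLOW(E) ⊇ FOLLOW(F) = {read, then, true}. Thus FOLLOW(E) = {read, then, true}.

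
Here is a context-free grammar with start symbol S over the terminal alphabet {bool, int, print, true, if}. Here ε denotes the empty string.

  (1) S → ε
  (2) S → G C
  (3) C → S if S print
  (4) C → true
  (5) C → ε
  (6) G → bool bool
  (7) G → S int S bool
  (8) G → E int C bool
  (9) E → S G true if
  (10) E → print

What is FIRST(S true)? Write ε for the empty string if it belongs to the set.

{bool, int, print, true}

FIRST(S): from S→ε we get {ε}; from S→G C we get {bool, int, print}. So FIRST(S) = {ε, bool, int, print}.
FIRST(C): from C→S if S print we get {bool, if, int, print}; from C→true we get {true}; from C→ε we get {ε}. So FIRST(C) = {ε, bool, if, int, print, true}.
FIRST(G): from G→bool bool we get {bool}; from G→S int S bool we get {bool, int, print}; from G→E int C bool we get {bool, int, print}. So FIRST(G) = {bool, int, print}.
FIRST(E): from E→S G true if we get {bool, int, print}; from E→print we get {print}. So FIRST(E) = {bool, int, print}.
FIRST(S true): take FIRST of each symbol in turn, carrying on past any symbol whose FIRST contains ε; result {bool, int, print, true}.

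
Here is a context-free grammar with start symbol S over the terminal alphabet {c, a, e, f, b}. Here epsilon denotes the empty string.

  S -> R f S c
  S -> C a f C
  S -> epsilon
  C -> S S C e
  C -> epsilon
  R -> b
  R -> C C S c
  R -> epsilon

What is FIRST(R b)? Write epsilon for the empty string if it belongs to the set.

{a, b, c, e, f}

FIRST(S): from S->R f S c we get {a, b, c, e, f}; from S->C a f C we get {a, b, c, e, f}; from S->epsilon we get {epsilon}. So FIRST(S) = {epsilon, a, b, c, e, f}.
FIRST(C): from C->S S C e we get {a, b, c, e, f}; from C->epsilon we get {epsilon}. So FIRST(C) = {epsilon, a, b, c, e, f}.
FIRST(R): from R->b we get {b}; from R->C C S c we get {a, b, c, e, f}; from R->epsilon we get {epsilon}. So FIRST(R) = {epsilon, a, b, c, e, f}.
FIRST(R b): take FIRST of each symbol in turn, carrying on past any symbol whose FIRST contains epsilon; result {a, b, c, e, f}.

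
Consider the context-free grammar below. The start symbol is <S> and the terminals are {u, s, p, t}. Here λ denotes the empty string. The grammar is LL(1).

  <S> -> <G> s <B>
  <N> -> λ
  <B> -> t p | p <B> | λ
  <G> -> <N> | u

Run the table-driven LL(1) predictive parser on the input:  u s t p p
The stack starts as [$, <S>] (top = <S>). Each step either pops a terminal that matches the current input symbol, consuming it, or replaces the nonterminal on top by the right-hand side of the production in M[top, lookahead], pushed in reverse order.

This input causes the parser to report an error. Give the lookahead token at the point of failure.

     Stack        Input        Action
  1  $ <S>        u s t p p $  expand <S> -> <G> s <B>
  2  $ <B> s <G>  u s t p p $  expand <G> -> u
  3  $ <B> s u    u s t p p $  match u
  4  $ <B> s      s t p p $    match s
  5  $ <B>        t p p $      expand <B> -> t p
  6  $ p t        t p p $      match t
  7  $ p          p p $        match p
  8  $            p $          error: stack empty but input remains

p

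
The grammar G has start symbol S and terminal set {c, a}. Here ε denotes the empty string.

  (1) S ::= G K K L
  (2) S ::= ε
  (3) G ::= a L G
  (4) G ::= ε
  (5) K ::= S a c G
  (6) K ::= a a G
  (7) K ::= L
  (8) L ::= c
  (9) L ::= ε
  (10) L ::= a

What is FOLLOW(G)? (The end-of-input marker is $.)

{$, a, c}

FIRST(G): from G::=a L G we get {a}; from G::=ε we get {ε}. So FIRST(G) = {ε, a}.
FIRST(L): from L::=c we get {c}; from L::=ε we get {ε}; from L::=a we get {a}. So FIRST(L) = {ε, a, c}.
FIRST(S): from S::=G K K L we get {ε, a, c}; from S::=ε we get {ε}. So FIRST(S) = {ε, a, c}.
FIRST(K): from K::=S a c G we get {a, c}; from K::=a a G we get {a}; from K::=L we get {ε, a, c}. So FIRST(K) = {ε, a, c}.
FOLLOW(S) includes $ since S is the start symbol.
FOLLOW(S): in K::=S a c G, S is followed by a c G with FIRST {a}. Thus FOLLOW(S) = {$, a}.
FOLLOW(K): in S::=G K K L (occurrence 1), K is followed by K L with FIRST {ε, a, c}; in S::=G K K L (occurrence 1), the suffix after K is nullable, so FOLLOW(K) ⊇ FOLLOW(S) = {$, a}; in S::=G K K L (occurrence 2), K is followed by L with FIRST {ε, a, c}; in S::=G K K L (occurrence 2), the suffix after K is nullable, so FOLLOW(K) ⊇ FOLLOW(S) = {$, a}. Thus FOLLOW(K) = {$, a, c}.
FOLLOW(G): in S::=G K K L, G is followed by K K L with FIRST {ε, a, c}; in S::=G K K L, the suffix after G is nullable, so FOLLOW(G) ⊇ FOLLOW(S) = {$, a}; in G::=a L G, the suffix after G is empty (adds nothing new); in K::=S a c G, the suffix after G is empty, so FOLLOW(G) ⊇ FOLLOW(K) = {$, a, c}; in K::=a a G, the suffix after G is empty, so FOLLOW(G) ⊇ FOLLOW(K) = {$, a, c}. Thus FOLLOW(G) = {$, a, c}.
FOLLOW(L): in S::=G K K L, the suffix after L is empty, so FOLLOW(L) ⊇ FOLLOW(S) = {$, a}; in G::=a L G, L is followed by G with FIRST {ε, a}; in G::=a L G, the suffix after L is nullable, so FOLLOW(L) ⊇ FOLLOW(G) = {$, a, c}; in K::=L, the suffix after L is empty, so FOLLOW(L) ⊇ FOLLOW(K) = {$, a, c}. Thus FOLLOW(L) = {$, a, c}.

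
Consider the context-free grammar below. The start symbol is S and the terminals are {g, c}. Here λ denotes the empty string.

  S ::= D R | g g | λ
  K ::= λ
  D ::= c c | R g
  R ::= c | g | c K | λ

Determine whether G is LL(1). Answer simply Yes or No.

No

FIRST(S) = {λ, c, g}
FIRST(K) = {λ}
FIRST(D) = {c, g}
FIRST(R) = {λ, c, g}
FOLLOW(S) = {$}
FOLLOW(K) = {$, g}
FOLLOW(D) = {$, c, g}
FOLLOW(R) = {$, g}
Cell M[D, c] receives both D ::= c c and D ::= R g — the grammar is not LL(1).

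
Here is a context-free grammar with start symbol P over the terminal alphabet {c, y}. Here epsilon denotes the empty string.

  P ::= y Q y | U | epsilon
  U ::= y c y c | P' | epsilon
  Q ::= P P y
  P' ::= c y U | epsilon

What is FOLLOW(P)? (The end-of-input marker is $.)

{$, c, y}

FIRST(P') = {epsilon, c}
FIRST(U) = {epsilon, c, y}  (via P')
FIRST(P) = {epsilon, c, y}  (via U)
FIRST(Q) = {c, y}  (via P P y)
FOLLOW(P) includes $ since P is the start symbol.
FOLLOW(P): in Q::=P P y (occurrence 1), P is followed by P y with FIRST {c, y}; in Q::=P P y (occurrence 2), P is followed by y with FIRST {y}. Thus FOLLOW(P) = {$, c, y}.
FOLLOW(Q): in P::=y Q y, Q is followed by y with FIRST {y}. Thus FOLLOW(Q) = {y}.
FOLLOW(U): in P::=U, the suffix after U is empty, so FOLLOW(U) ⊇ FOLLOW(P) = {$, c, y}; in P'::=c y U, the suffix after U is empty, so FOLLOW(U) ⊇ FOLLOW(P') = {$, c, y}. Thus FOLLOW(U) = {$, c, y}.
FOLLOW(P'): in U::=P', the suffix after P' is empty, so FOLLOW(P') ⊇ FOLLOW(U) = {$, c, y}. Thus FOLLOW(P') = {$, c, y}.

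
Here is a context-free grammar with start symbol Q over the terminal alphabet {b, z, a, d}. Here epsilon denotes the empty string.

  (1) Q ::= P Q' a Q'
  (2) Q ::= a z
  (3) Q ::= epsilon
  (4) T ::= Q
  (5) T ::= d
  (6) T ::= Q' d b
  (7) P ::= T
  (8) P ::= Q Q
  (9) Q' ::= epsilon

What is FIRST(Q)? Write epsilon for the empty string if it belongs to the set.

FIRST(Q') = {epsilon}
FIRST(Q) = {epsilon, a, d}  (via P Q' a Q')
FIRST(T) = {epsilon, a, d}  (via Q, Q' d b)
FIRST(P) = {epsilon, a, d}  (via T, Q Q)

{epsilon, a, d}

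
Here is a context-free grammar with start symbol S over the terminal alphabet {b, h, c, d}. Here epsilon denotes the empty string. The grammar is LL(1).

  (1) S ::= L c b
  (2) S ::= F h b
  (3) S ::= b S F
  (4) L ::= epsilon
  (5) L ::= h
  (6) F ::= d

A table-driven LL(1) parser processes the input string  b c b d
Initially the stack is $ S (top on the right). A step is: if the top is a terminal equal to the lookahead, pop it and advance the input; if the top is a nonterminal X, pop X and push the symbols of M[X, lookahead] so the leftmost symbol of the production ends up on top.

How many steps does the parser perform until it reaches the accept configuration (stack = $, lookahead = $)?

step 1: stack=$ S  input=b c b d $  — expand S ::= b S F
step 2: stack=$ F S b  input=b c b d $  — match b
step 3: stack=$ F S  input=c b d $  — expand S ::= L c b
step 4: stack=$ F b c L  input=c b d $  — expand L ::= epsilon
step 5: stack=$ F b c  input=c b d $  — match c
step 6: stack=$ F b  input=b d $  — match b
step 7: stack=$ F  input=d $  — expand F ::= d
step 8: stack=$ d  input=d $  — match d
Accept reached after 8 steps.

8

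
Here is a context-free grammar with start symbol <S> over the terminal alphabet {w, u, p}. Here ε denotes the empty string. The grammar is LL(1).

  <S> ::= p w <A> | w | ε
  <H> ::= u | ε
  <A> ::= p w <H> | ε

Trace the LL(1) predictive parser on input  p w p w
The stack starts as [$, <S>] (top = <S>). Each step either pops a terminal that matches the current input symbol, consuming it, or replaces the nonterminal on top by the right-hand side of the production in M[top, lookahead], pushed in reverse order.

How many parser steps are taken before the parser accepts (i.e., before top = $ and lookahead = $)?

     Stack      Input      Action
  1  $ <S>      p w p w $  expand <S> ::= p w <A>
  2  $ <A> w p  p w p w $  match p
  3  $ <A> w    w p w $    match w
  4  $ <A>      p w $      expand <A> ::= p w <H>
  5  $ <H> w p  p w $      match p
  6  $ <H> w    w $        match w
  7  $ <H>      $          expand <H> ::= ε
Accept reached after 7 steps.

7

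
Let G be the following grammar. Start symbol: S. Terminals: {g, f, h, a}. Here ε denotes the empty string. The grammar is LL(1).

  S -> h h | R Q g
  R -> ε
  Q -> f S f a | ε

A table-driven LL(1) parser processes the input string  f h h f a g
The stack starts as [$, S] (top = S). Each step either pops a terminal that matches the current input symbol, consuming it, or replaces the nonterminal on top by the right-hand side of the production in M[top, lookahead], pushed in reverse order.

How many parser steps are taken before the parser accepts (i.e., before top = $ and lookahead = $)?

10

step 1: stack=$ S  input=f h h f a g $  — expand S -> R Q g
step 2: stack=$ g Q R  input=f h h f a g $  — expand R -> ε
step 3: stack=$ g Q  input=f h h f a g $  — expand Q -> f S f a
step 4: stack=$ g a f S f  input=f h h f a g $  — match f
step 5: stack=$ g a f S  input=h h f a g $  — expand S -> h h
step 6: stack=$ g a f h h  input=h h f a g $  — match h
step 7: stack=$ g a f h  input=h f a g $  — match h
step 8: stack=$ g a f  input=f a g $  — match f
step 9: stack=$ g a  input=a g $  — match a
step 10: stack=$ g  input=g $  — match g
Accept reached after 10 steps.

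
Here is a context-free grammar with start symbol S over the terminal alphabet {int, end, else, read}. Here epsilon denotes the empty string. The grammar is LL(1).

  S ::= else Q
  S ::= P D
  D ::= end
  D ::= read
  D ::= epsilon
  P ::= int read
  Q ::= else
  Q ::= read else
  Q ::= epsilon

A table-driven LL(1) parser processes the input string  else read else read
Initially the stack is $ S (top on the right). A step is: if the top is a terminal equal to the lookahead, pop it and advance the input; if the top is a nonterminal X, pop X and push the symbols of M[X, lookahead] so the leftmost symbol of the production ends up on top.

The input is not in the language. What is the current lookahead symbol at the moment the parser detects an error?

     Stack        Input                  Action
  1  $ S          else read else read $  expand S ::= else Q
  2  $ Q else     else read else read $  match else
  3  $ Q          read else read $       expand Q ::= read else
  4  $ else read  read else read $       match read
  5  $ else       else read $            match else
  6  $            read $                 error: stack empty but input remains

read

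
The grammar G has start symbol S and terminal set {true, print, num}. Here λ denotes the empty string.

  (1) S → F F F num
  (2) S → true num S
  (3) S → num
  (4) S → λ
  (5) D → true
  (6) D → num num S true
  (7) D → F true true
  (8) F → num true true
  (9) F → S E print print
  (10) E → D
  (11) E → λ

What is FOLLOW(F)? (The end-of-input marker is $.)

{num, print, true}

FIRST(S) = {λ, num, print, true}  (via F F F num)
FIRST(D) = {num, print, true}  (via F true true)
FIRST(E) = {λ, num, print, true}  (via D)
FIRST(F) = {num, print, true}  (via S E print print)
FOLLOW(S) includes $ since S is the start symbol.
FOLLOW(S): in S→true num S, the suffix after S is empty (adds nothing new); in D→num num S true, S is followed by true with FIRST {true}; in F→S E print print, S is followed by E print print with FIRST {num, print, true}. Thus FOLLOW(S) = {$, num, print, true}.
FOLLOW(F): in S→F F F num (occurrence 1), F is followed by F F num with FIRST {num, print, true}; in S→F F F num (occurrence 2), F is followed by F num with FIRST {num, print, true}; in S→F F F num (occurrence 3), F is followed by num with FIRST {num}; in D→F true true, F is followed by true true with FIRST {true}. Thus FOLLOW(F) = {num, print, true}.
FOLLOW(E): in F→S E print print, E is followed by print print with FIRST {print}. Thus FOLLOW(E) = {print}.
FOLLOW(D): in E→D, the suffix after D is empty, so FOLLOW(D) ⊇ FOLLOW(E) = {print}. Thus FOLLOW(D) = {print}.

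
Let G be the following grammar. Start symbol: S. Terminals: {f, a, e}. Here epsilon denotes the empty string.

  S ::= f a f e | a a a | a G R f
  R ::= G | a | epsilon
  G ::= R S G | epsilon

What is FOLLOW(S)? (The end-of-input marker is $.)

FIRST(S): from S::=f a f e we get {f}; from S::=a a a we get {a}; from S::=a G R f we get {a}. So FIRST(S) = {a, f}.
FIRST(R): from R::=G we get {epsilon, a, f}; from R::=a we get {a}; from R::=epsilon we get {epsilon}. So FIRST(R) = {epsilon, a, f}.
FIRST(G): from G::=R S G we get {a, f}; from G::=epsilon we get {epsilon}. So FIRST(G) = {epsilon, a, f}.
FOLLOW(S) includes $ since S is the start symbol.
FOLLOW(R): in S::=a G R f, R is followed by f with FIRST {f}; in G::=R S G, R is followed by S G with FIRST {a, f}. Thus FOLLOW(R) = {a, f}.
FOLLOW(G): in S::=a G R f, G is followed by R f with FIRST {a, f}; in R::=G, the suffix after G is empty, so FOLLOW(G) ⊇ FOLLOW(R) = {a, f}; in G::=R S G, the suffix after G is empty (adds nothing new). Thus FOLLOW(G) = {a, f}.
FOLLOW(S): in G::=R S G, S is followed by G with FIRST {epsilon, a, f}; in G::=R S G, the suffix after S is nullable, so FOLLOW(S) ⊇ FOLLOW(G) = {a, f}. Thus FOLLOW(S) = {$, a, f}.

{$, a, f}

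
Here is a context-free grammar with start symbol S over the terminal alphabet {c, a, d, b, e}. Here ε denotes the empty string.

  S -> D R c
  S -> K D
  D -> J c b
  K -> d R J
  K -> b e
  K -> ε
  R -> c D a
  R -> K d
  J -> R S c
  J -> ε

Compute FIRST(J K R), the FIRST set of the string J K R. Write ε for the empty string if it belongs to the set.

{b, c, d}

FIRST(K) = {ε, b, d}
FIRST(R) = {b, c, d}  (via K d)
FIRST(J) = {ε, b, c, d}  (via R S c)
FIRST(D) = {b, c, d}  (via J c b)
FIRST(S) = {b, c, d}  (via D R c, K D)
FIRST(J K R): take FIRST of each symbol in turn, carrying on past any symbol whose FIRST contains ε; result {b, c, d}.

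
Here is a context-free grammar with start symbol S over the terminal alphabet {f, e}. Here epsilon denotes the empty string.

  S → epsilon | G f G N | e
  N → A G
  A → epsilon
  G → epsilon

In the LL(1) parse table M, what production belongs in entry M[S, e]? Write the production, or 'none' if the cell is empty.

S → e

FIRST(A) = {epsilon}
FIRST(G) = {epsilon}
FIRST(S) = {epsilon, e, f}  (via G f G N)
FIRST(N) = {epsilon}  (via A G)
FOLLOW(S) includes $ since S is the start symbol.
FOLLOW(S): S appears on no right-hand side. Thus FOLLOW(S) = {$}.
For S → epsilon: FIRST(epsilon) = {epsilon}, so it goes in M[S, t] for t ∈ {}; since epsilon ∈ FIRST, also for every t ∈ FOLLOW(S) = {$}.
For S → G f G N: FIRST(G f G N) = {f}, so it goes in M[S, t] for t ∈ {f}.
For S → e: FIRST(e) = {e}, so it goes in M[S, t] for t ∈ {e}.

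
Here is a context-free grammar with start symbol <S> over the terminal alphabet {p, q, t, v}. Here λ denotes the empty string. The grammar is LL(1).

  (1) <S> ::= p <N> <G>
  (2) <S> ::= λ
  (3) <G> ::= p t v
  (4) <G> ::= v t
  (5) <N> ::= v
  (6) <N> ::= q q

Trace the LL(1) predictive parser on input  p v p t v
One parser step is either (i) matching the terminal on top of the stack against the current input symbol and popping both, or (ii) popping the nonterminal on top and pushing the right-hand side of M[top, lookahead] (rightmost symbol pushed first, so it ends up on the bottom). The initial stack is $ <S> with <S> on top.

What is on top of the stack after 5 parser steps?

p

step 1: stack=$ <S>  input=p v p t v $  — expand <S> ::= p <N> <G>
step 2: stack=$ <G> <N> p  input=p v p t v $  — match p
step 3: stack=$ <G> <N>  input=v p t v $  — expand <N> ::= v
step 4: stack=$ <G> v  input=v p t v $  — match v
step 5: stack=$ <G>  input=p t v $  — expand <G> ::= p t v
Stack after step 5: $ v t p (top = p).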